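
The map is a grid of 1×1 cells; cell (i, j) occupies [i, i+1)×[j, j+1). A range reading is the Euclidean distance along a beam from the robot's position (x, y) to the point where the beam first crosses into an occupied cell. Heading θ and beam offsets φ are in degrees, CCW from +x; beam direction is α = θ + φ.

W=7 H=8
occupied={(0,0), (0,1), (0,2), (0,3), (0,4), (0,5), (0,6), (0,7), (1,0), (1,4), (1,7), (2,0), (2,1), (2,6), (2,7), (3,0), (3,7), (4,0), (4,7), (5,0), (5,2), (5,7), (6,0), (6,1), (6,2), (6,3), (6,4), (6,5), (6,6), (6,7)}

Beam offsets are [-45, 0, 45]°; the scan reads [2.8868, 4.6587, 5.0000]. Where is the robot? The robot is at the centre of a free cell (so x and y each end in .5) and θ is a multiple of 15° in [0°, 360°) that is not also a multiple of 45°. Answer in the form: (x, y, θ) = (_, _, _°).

(x, y, θ) = (3.5, 2.5, 75°)

Candidates: 26 free-cell centres × 16 headings = 416 poses. Raycast each; keep the one whose scan matches to 4 dp.
  (4.5, 3.5, 285°): beam 2 = 2.5882 ≠ 4.6587 ✗
  (4.5, 5.5, 150°): beam 1 = 1.5529 ≠ 2.8868 ✗
  (4.5, 4.5, 210°): beam 1 = 3.6235 ≠ 2.8868 ✗
  (3.5, 4.5, 210°): beam 1 = 1.5529 ≠ 2.8868 ✗
  (4.5, 2.5, 285°): beam 1 = 1.7321 ≠ 2.8868 ✗
  …
  (3.5, 2.5, 75°): r_1=2.8868, r_2=4.6587, r_3=5.0000 — all match ✓
Only this pose fits every beam.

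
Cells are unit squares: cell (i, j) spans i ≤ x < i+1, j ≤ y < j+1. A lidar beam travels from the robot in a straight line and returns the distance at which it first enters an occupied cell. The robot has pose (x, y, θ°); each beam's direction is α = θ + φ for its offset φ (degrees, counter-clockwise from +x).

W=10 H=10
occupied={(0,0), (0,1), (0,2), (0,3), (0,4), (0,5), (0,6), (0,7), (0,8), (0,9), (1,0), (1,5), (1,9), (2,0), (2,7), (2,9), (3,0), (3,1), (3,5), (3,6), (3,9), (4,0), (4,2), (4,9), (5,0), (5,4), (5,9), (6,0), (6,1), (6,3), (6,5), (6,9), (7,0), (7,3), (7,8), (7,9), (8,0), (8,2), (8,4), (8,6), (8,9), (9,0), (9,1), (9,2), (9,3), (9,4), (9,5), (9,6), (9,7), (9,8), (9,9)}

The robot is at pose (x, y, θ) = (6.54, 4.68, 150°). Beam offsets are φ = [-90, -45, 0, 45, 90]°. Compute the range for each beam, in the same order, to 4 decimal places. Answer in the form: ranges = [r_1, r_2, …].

ranges = [0.3695, 0.3313, 0.6235, 0.5590, 0.7852]

beam 1: φ=-90°, α=60°
  dir = (cos 60°, sin 60°) = (0.5000, 0.8660); from cell (6,4)
  next x-line at t=0.9200, next y-line at t=0.3695; Δt_x=2.0000, Δt_y=1.1547
    y: enter (6,5) at t=0.3695 ← occupied
  → r_1 = 0.3695
beam 2: φ=-45°, α=105°
  dir = (cos 105°, sin 105°) = (-0.2588, 0.9659); from cell (6,4)
  next x-line at t=2.0864, next y-line at t=0.3313; Δt_x=3.8637, Δt_y=1.0353
    y: enter (6,5) at t=0.3313 ← occupied
  → r_2 = 0.3313
beam 3: φ=0°, α=150°
  dir = (cos 150°, sin 150°) = (-0.8660, 0.5000); from cell (6,4)
  next x-line at t=0.6235, next y-line at t=0.6400; Δt_x=1.1547, Δt_y=2.0000
    x: enter (5,4) at t=0.6235 ← occupied
  → r_3 = 0.6235
beam 4: φ=45°, α=195°
  dir = (cos 195°, sin 195°) = (-0.9659, -0.2588); from cell (6,4)
  next x-line at t=0.5590, next y-line at t=2.6273; Δt_x=1.0353, Δt_y=3.8637
    x: enter (5,4) at t=0.5590 ← occupied
  → r_4 = 0.5590
beam 5: φ=90°, α=240°
  dir = (cos 240°, sin 240°) = (-0.5000, -0.8660); from cell (6,4)
  next x-line at t=1.0800, next y-line at t=0.7852; Δt_x=2.0000, Δt_y=1.1547
    y: enter (6,3) at t=0.7852 ← occupied
  → r_5 = 0.7852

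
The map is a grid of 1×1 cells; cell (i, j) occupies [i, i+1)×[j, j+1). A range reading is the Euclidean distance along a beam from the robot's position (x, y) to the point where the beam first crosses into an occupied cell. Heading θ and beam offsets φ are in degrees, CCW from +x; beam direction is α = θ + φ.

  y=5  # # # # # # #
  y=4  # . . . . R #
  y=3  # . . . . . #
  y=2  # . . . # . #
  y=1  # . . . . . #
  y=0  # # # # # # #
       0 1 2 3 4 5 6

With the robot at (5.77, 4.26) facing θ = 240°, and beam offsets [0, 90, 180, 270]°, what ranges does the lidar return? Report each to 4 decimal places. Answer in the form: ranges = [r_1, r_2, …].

beam 1: φ=0°, α=240°
  d=(-0.5000,-0.8660)  start (5,4)  tX=1.5400 tY=0.3002  stride 1/|dx|=2.0000 1/|dy|=1.1547
    cross y-line → (5,3), t=0.3002
    cross y-line → (5,2), t=1.4549
    cross x-line → (4,2), t=1.5400 (wall)
  → r_1 = 1.5400
beam 2: φ=90°, α=330°
  d=(0.8660,-0.5000)  start (5,4)  tX=0.2656 tY=0.5200  stride 1/|dx|=1.1547 1/|dy|=2.0000
    cross x-line → (6,4), t=0.2656 (wall)
  → r_2 = 0.2656
beam 3: φ=180°, α=60°
  d=(0.5000,0.8660)  start (5,4)  tX=0.4600 tY=0.8545  stride 1/|dx|=2.0000 1/|dy|=1.1547
    cross x-line → (6,4), t=0.4600 (wall)
  → r_3 = 0.4600
beam 4: φ=270°, α=150°
  d=(-0.8660,0.5000)  start (5,4)  tX=0.8891 tY=1.4800  stride 1/|dx|=1.1547 1/|dy|=2.0000
    cross x-line → (4,4), t=0.8891
    cross y-line → (4,5), t=1.4800 (wall)
  → r_4 = 1.4800

ranges = [1.5400, 0.2656, 0.4600, 1.4800]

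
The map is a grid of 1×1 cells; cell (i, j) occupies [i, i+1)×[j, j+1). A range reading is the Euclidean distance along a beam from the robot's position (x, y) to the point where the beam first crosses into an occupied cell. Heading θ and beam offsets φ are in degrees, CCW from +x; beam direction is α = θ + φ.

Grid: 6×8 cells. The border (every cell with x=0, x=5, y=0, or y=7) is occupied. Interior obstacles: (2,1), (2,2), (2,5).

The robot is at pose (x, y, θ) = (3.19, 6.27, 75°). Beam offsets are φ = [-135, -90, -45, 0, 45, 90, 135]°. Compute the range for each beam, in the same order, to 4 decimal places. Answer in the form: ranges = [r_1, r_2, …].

beam 1: φ=-135°, α=300°
  dir = (cos 300°, sin 300°) = (0.5000, -0.8660); from cell (3,6)
  next x-line at t=1.6200, next y-line at t=0.3118; Δt_x=2.0000, Δt_y=1.1547
    y: enter (3,5) at t=0.3118
    y: enter (3,4) at t=1.4665
    x: enter (4,4) at t=1.6200
    y: enter (4,3) at t=2.6212
    x: enter (5,3) at t=3.6200 ← occupied
  → r_1 = 3.6200
beam 2: φ=-90°, α=345°
  dir = (cos 345°, sin 345°) = (0.9659, -0.2588); from cell (3,6)
  next x-line at t=0.8386, next y-line at t=1.0432; Δt_x=1.0353, Δt_y=3.8637
    x: enter (4,6) at t=0.8386
    y: enter (4,5) at t=1.0432
    x: enter (5,5) at t=1.8738 ← occupied
  → r_2 = 1.8738
beam 3: φ=-45°, α=30°
  dir = (cos 30°, sin 30°) = (0.8660, 0.5000); from cell (3,6)
  next x-line at t=0.9353, next y-line at t=1.4600; Δt_x=1.1547, Δt_y=2.0000
    x: enter (4,6) at t=0.9353
    y: enter (4,7) at t=1.4600 ← occupied
  → r_3 = 1.4600
beam 4: φ=0°, α=75°
  dir = (cos 75°, sin 75°) = (0.2588, 0.9659); from cell (3,6)
  next x-line at t=3.1296, next y-line at t=0.7558; Δt_x=3.8637, Δt_y=1.0353
    y: enter (3,7) at t=0.7558 ← occupied
  → r_4 = 0.7558
beam 5: φ=45°, α=120°
  dir = (cos 120°, sin 120°) = (-0.5000, 0.8660); from cell (3,6)
  next x-line at t=0.3800, next y-line at t=0.8429; Δt_x=2.0000, Δt_y=1.1547
    x: enter (2,6) at t=0.3800
    y: enter (2,7) at t=0.8429 ← occupied
  → r_5 = 0.8429
beam 6: φ=90°, α=165°
  dir = (cos 165°, sin 165°) = (-0.9659, 0.2588); from cell (3,6)
  next x-line at t=0.1967, next y-line at t=2.8205; Δt_x=1.0353, Δt_y=3.8637
    x: enter (2,6) at t=0.1967
    x: enter (1,6) at t=1.2320
    x: enter (0,6) at t=2.2673 ← occupied
  → r_6 = 2.2673
beam 7: φ=135°, α=210°
  dir = (cos 210°, sin 210°) = (-0.8660, -0.5000); from cell (3,6)
  next x-line at t=0.2194, next y-line at t=0.5400; Δt_x=1.1547, Δt_y=2.0000
    x: enter (2,6) at t=0.2194
    y: enter (2,5) at t=0.5400 ← occupied
  → r_7 = 0.5400

ranges = [3.6200, 1.8738, 1.4600, 0.7558, 0.8429, 2.2673, 0.5400]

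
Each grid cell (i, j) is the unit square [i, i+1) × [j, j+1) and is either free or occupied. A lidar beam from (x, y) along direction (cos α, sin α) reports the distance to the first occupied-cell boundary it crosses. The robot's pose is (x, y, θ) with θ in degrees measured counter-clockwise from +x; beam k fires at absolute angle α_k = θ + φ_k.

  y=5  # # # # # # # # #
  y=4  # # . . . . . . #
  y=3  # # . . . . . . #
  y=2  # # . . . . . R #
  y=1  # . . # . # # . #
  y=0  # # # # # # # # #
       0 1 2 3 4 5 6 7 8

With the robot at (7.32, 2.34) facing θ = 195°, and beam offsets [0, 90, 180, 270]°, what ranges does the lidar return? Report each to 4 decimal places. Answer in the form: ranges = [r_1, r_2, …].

beam 1: φ=0°, α=195°
  direction (-0.9659, -0.2588); cell (7,2); t to first gridline: x 0.3313, y 1.3137 (then +1.0353 / +3.8637)
    (6,2) via x @ 0.3313
    (6,1) via y @ 1.3137  # hit
  → r_1 = 1.3137
beam 2: φ=90°, α=285°
  direction (0.2588, -0.9659); cell (7,2); t to first gridline: x 2.6273, y 0.3520 (then +3.8637 / +1.0353)
    (7,1) via y @ 0.3520
    (7,0) via y @ 1.3873  # hit
  → r_2 = 1.3873
beam 3: φ=180°, α=15°
  direction (0.9659, 0.2588); cell (7,2); t to first gridline: x 0.7040, y 2.5500 (then +1.0353 / +3.8637)
    (8,2) via x @ 0.7040  # hit
  → r_3 = 0.7040
beam 4: φ=270°, α=105°
  direction (-0.2588, 0.9659); cell (7,2); t to first gridline: x 1.2364, y 0.6833 (then +3.8637 / +1.0353)
    (7,3) via y @ 0.6833
    (6,3) via x @ 1.2364
    (6,4) via y @ 1.7186
    (6,5) via y @ 2.7538  # hit
  → r_4 = 2.7538

ranges = [1.3137, 1.3873, 0.7040, 2.7538]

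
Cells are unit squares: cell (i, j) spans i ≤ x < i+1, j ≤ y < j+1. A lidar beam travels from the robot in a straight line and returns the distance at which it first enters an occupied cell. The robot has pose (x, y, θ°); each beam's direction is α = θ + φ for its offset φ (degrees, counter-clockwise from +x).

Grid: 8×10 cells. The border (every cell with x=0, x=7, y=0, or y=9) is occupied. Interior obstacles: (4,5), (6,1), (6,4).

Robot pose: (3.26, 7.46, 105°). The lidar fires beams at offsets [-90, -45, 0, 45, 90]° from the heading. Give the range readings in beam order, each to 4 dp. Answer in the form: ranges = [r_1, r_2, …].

ranges = [3.8719, 1.7782, 1.5943, 2.6096, 2.3397]

beam 1: φ=-90°, α=15°
  cosα=0.9659 sinα=0.2588 | (3,7) | tMaxX 0.7661 tMaxY 2.0864 | tΔX 1.0353 tΔY 3.8637
    t=0.7661 [x] (4,7)
    t=1.8014 [x] (5,7)
    t=2.0864 [y] (5,8)
    t=2.8367 [x] (6,8)
    t=3.8719 [x] (7,8) — stop
  → r_1 = 3.8719
beam 2: φ=-45°, α=60°
  cosα=0.5000 sinα=0.8660 | (3,7) | tMaxX 1.4800 tMaxY 0.6235 | tΔX 2.0000 tΔY 1.1547
    t=0.6235 [y] (3,8)
    t=1.4800 [x] (4,8)
    t=1.7782 [y] (4,9) — stop
  → r_2 = 1.7782
beam 3: φ=0°, α=105°
  cosα=-0.2588 sinα=0.9659 | (3,7) | tMaxX 1.0046 tMaxY 0.5590 | tΔX 3.8637 tΔY 1.0353
    t=0.5590 [y] (3,8)
    t=1.0046 [x] (2,8)
    t=1.5943 [y] (2,9) — stop
  → r_3 = 1.5943
beam 4: φ=45°, α=150°
  cosα=-0.8660 sinα=0.5000 | (3,7) | tMaxX 0.3002 tMaxY 1.0800 | tΔX 1.1547 tΔY 2.0000
    t=0.3002 [x] (2,7)
    t=1.0800 [y] (2,8)
    t=1.4549 [x] (1,8)
    t=2.6096 [x] (0,8) — stop
  → r_4 = 2.6096
beam 5: φ=90°, α=195°
  cosα=-0.9659 sinα=-0.2588 | (3,7) | tMaxX 0.2692 tMaxY 1.7773 | tΔX 1.0353 tΔY 3.8637
    t=0.2692 [x] (2,7)
    t=1.3044 [x] (1,7)
    t=1.7773 [y] (1,6)
    t=2.3397 [x] (0,6) — stop
  → r_5 = 2.3397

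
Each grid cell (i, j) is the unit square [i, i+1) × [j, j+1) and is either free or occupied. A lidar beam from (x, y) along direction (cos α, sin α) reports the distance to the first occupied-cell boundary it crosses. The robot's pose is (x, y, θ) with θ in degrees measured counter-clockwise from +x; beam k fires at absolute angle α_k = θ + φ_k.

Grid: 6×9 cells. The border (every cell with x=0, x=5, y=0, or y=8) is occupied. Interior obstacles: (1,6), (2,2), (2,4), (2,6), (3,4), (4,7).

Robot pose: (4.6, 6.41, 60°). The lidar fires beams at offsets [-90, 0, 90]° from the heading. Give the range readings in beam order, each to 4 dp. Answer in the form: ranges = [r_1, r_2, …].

ranges = [0.4619, 0.6813, 3.1800]

beam 1: φ=-90°, α=330°
  dir = (cos 330°, sin 330°) = (0.8660, -0.5000); from cell (4,6)
  next x-line at t=0.4619, next y-line at t=0.8200; Δt_x=1.1547, Δt_y=2.0000
    x: enter (5,6) at t=0.4619 ← occupied
  → r_1 = 0.4619
beam 2: φ=0°, α=60°
  dir = (cos 60°, sin 60°) = (0.5000, 0.8660); from cell (4,6)
  next x-line at t=0.8000, next y-line at t=0.6813; Δt_x=2.0000, Δt_y=1.1547
    y: enter (4,7) at t=0.6813 ← occupied
  → r_2 = 0.6813
beam 3: φ=90°, α=150°
  dir = (cos 150°, sin 150°) = (-0.8660, 0.5000); from cell (4,6)
  next x-line at t=0.6928, next y-line at t=1.1800; Δt_x=1.1547, Δt_y=2.0000
    x: enter (3,6) at t=0.6928
    y: enter (3,7) at t=1.1800
    x: enter (2,7) at t=1.8475
    x: enter (1,7) at t=3.0022
    y: enter (1,8) at t=3.1800 ← occupied
  → r_3 = 3.1800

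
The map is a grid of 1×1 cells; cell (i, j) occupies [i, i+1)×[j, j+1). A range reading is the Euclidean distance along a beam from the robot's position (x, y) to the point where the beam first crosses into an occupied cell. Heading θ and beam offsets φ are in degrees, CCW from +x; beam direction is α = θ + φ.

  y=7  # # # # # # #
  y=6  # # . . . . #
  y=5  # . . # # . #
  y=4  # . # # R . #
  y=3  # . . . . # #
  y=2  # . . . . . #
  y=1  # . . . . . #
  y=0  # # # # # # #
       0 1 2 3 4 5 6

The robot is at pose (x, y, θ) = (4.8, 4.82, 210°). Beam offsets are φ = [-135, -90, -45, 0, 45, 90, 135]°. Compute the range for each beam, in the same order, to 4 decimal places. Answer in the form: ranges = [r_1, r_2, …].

beam 1: φ=-135°, α=75°
  dir = (cos 75°, sin 75°) = (0.2588, 0.9659); from cell (4,4)
  next x-line at t=0.7727, next y-line at t=0.1863; Δt_x=3.8637, Δt_y=1.0353
    y: enter (4,5) at t=0.1863 ← occupied
  → r_1 = 0.1863
beam 2: φ=-90°, α=120°
  dir = (cos 120°, sin 120°) = (-0.5000, 0.8660); from cell (4,4)
  next x-line at t=1.6000, next y-line at t=0.2078; Δt_x=2.0000, Δt_y=1.1547
    y: enter (4,5) at t=0.2078 ← occupied
  → r_2 = 0.2078
beam 3: φ=-45°, α=165°
  dir = (cos 165°, sin 165°) = (-0.9659, 0.2588); from cell (4,4)
  next x-line at t=0.8282, next y-line at t=0.6955; Δt_x=1.0353, Δt_y=3.8637
    y: enter (4,5) at t=0.6955 ← occupied
  → r_3 = 0.6955
beam 4: φ=0°, α=210°
  dir = (cos 210°, sin 210°) = (-0.8660, -0.5000); from cell (4,4)
  next x-line at t=0.9238, next y-line at t=1.6400; Δt_x=1.1547, Δt_y=2.0000
    x: enter (3,4) at t=0.9238 ← occupied
  → r_4 = 0.9238
beam 5: φ=45°, α=255°
  dir = (cos 255°, sin 255°) = (-0.2588, -0.9659); from cell (4,4)
  next x-line at t=3.0910, next y-line at t=0.8489; Δt_x=3.8637, Δt_y=1.0353
    y: enter (4,3) at t=0.8489
    y: enter (4,2) at t=1.8842
    y: enter (4,1) at t=2.9195
    x: enter (3,1) at t=3.0910
    y: enter (3,0) at t=3.9548 ← occupied
  → r_5 = 3.9548
beam 6: φ=90°, α=300°
  dir = (cos 300°, sin 300°) = (0.5000, -0.8660); from cell (4,4)
  next x-line at t=0.4000, next y-line at t=0.9469; Δt_x=2.0000, Δt_y=1.1547
    x: enter (5,4) at t=0.4000
    y: enter (5,3) at t=0.9469 ← occupied
  → r_6 = 0.9469
beam 7: φ=135°, α=345°
  dir = (cos 345°, sin 345°) = (0.9659, -0.2588); from cell (4,4)
  next x-line at t=0.2071, next y-line at t=3.1682; Δt_x=1.0353, Δt_y=3.8637
    x: enter (5,4) at t=0.2071
    x: enter (6,4) at t=1.2423 ← occupied
  → r_7 = 1.2423

ranges = [0.1863, 0.2078, 0.6955, 0.9238, 3.9548, 0.9469, 1.2423]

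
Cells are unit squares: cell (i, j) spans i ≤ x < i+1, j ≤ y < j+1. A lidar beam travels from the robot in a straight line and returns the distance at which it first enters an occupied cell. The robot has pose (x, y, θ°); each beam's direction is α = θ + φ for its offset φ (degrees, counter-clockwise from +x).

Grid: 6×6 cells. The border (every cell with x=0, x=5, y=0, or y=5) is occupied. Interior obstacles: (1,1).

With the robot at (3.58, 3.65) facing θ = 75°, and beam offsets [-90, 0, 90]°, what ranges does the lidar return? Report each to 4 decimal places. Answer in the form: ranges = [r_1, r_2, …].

ranges = [1.4701, 1.3976, 2.6710]

beam 1: φ=-90°, α=345°
  d=(0.9659,-0.2588)  start (3,3)  tX=0.4348 tY=2.5114  stride 1/|dx|=1.0353 1/|dy|=3.8637
    cross x-line → (4,3), t=0.4348
    cross x-line → (5,3), t=1.4701 (wall)
  → r_1 = 1.4701
beam 2: φ=0°, α=75°
  d=(0.2588,0.9659)  start (3,3)  tX=1.6228 tY=0.3623  stride 1/|dx|=3.8637 1/|dy|=1.0353
    cross y-line → (3,4), t=0.3623
    cross y-line → (3,5), t=1.3976 (wall)
  → r_2 = 1.3976
beam 3: φ=90°, α=165°
  d=(-0.9659,0.2588)  start (3,3)  tX=0.6005 tY=1.3523  stride 1/|dx|=1.0353 1/|dy|=3.8637
    cross x-line → (2,3), t=0.6005
    cross y-line → (2,4), t=1.3523
    cross x-line → (1,4), t=1.6357
    cross x-line → (0,4), t=2.6710 (wall)
  → r_3 = 2.6710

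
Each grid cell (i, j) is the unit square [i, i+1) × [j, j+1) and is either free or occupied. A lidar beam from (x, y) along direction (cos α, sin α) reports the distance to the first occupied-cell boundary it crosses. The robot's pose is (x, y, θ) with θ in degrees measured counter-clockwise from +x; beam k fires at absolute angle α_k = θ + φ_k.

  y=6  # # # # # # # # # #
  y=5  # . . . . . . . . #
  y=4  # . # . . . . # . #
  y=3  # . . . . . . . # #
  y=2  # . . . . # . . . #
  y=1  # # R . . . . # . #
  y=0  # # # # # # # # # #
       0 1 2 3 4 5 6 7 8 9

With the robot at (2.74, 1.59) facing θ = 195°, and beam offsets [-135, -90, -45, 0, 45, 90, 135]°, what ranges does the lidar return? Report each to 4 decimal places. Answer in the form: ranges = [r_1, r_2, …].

beam 1: φ=-135°, α=60°
  dir = (cos 60°, sin 60°) = (0.5000, 0.8660); from cell (2,1)
  next x-line at t=0.5200, next y-line at t=0.4734; Δt_x=2.0000, Δt_y=1.1547
    y: enter (2,2) at t=0.4734
    x: enter (3,2) at t=0.5200
    y: enter (3,3) at t=1.6281
    x: enter (4,3) at t=2.5200
    y: enter (4,4) at t=2.7828
    y: enter (4,5) at t=3.9375
    x: enter (5,5) at t=4.5200
    y: enter (5,6) at t=5.0922 ← occupied
  → r_1 = 5.0922
beam 2: φ=-90°, α=105°
  dir = (cos 105°, sin 105°) = (-0.2588, 0.9659); from cell (2,1)
  next x-line at t=2.8591, next y-line at t=0.4245; Δt_x=3.8637, Δt_y=1.0353
    y: enter (2,2) at t=0.4245
    y: enter (2,3) at t=1.4597
    y: enter (2,4) at t=2.4950 ← occupied
  → r_2 = 2.4950
beam 3: φ=-45°, α=150°
  dir = (cos 150°, sin 150°) = (-0.8660, 0.5000); from cell (2,1)
  next x-line at t=0.8545, next y-line at t=0.8200; Δt_x=1.1547, Δt_y=2.0000
    y: enter (2,2) at t=0.8200
    x: enter (1,2) at t=0.8545
    x: enter (0,2) at t=2.0092 ← occupied
  → r_3 = 2.0092
beam 4: φ=0°, α=195°
  dir = (cos 195°, sin 195°) = (-0.9659, -0.2588); from cell (2,1)
  next x-line at t=0.7661, next y-line at t=2.2796; Δt_x=1.0353, Δt_y=3.8637
    x: enter (1,1) at t=0.7661 ← occupied
  → r_4 = 0.7661
beam 5: φ=45°, α=240°
  dir = (cos 240°, sin 240°) = (-0.5000, -0.8660); from cell (2,1)
  next x-line at t=1.4800, next y-line at t=0.6813; Δt_x=2.0000, Δt_y=1.1547
    y: enter (2,0) at t=0.6813 ← occupied
  → r_5 = 0.6813
beam 6: φ=90°, α=285°
  dir = (cos 285°, sin 285°) = (0.2588, -0.9659); from cell (2,1)
  next x-line at t=1.0046, next y-line at t=0.6108; Δt_x=3.8637, Δt_y=1.0353
    y: enter (2,0) at t=0.6108 ← occupied
  → r_6 = 0.6108
beam 7: φ=135°, α=330°
  dir = (cos 330°, sin 330°) = (0.8660, -0.5000); from cell (2,1)
  next x-line at t=0.3002, next y-line at t=1.1800; Δt_x=1.1547, Δt_y=2.0000
    x: enter (3,1) at t=0.3002
    y: enter (3,0) at t=1.1800 ← occupied
  → r_7 = 1.1800

ranges = [5.0922, 2.4950, 2.0092, 0.7661, 0.6813, 0.6108, 1.1800]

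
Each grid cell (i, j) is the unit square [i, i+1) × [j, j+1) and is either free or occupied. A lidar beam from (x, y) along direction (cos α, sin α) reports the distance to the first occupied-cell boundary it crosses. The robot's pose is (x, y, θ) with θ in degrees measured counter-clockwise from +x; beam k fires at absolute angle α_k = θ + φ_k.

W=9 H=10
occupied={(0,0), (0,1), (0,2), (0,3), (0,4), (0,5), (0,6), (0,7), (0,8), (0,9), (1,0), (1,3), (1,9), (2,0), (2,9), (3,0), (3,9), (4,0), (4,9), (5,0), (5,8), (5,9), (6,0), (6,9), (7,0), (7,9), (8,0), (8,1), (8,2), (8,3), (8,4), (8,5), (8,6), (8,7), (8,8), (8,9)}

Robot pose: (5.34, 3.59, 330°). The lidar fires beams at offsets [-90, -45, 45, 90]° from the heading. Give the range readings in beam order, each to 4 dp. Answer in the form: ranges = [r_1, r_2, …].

ranges = [2.9907, 2.6814, 2.7538, 5.3200]

beam 1: φ=-90°, α=240°
  cosα=-0.5000 sinα=-0.8660 | (5,3) | tMaxX 0.6800 tMaxY 0.6813 | tΔX 2.0000 tΔY 1.1547
    t=0.6800 [x] (4,3)
    t=0.6813 [y] (4,2)
    t=1.8360 [y] (4,1)
    t=2.6800 [x] (3,1)
    t=2.9907 [y] (3,0) — stop
  → r_1 = 2.9907
beam 2: φ=-45°, α=285°
  cosα=0.2588 sinα=-0.9659 | (5,3) | tMaxX 2.5500 tMaxY 0.6108 | tΔX 3.8637 tΔY 1.0353
    t=0.6108 [y] (5,2)
    t=1.6461 [y] (5,1)
    t=2.5500 [x] (6,1)
    t=2.6814 [y] (6,0) — stop
  → r_2 = 2.6814
beam 3: φ=45°, α=15°
  cosα=0.9659 sinα=0.2588 | (5,3) | tMaxX 0.6833 tMaxY 1.5841 | tΔX 1.0353 tΔY 3.8637
    t=0.6833 [x] (6,3)
    t=1.5841 [y] (6,4)
    t=1.7186 [x] (7,4)
    t=2.7538 [x] (8,4) — stop
  → r_3 = 2.7538
beam 4: φ=90°, α=60°
  cosα=0.5000 sinα=0.8660 | (5,3) | tMaxX 1.3200 tMaxY 0.4734 | tΔX 2.0000 tΔY 1.1547
    t=0.4734 [y] (5,4)
    t=1.3200 [x] (6,4)
    t=1.6281 [y] (6,5)
    t=2.7828 [y] (6,6)
    t=3.3200 [x] (7,6)
    t=3.9375 [y] (7,7)
    t=5.0922 [y] (7,8)
    t=5.3200 [x] (8,8) — stop
  → r_4 = 5.3200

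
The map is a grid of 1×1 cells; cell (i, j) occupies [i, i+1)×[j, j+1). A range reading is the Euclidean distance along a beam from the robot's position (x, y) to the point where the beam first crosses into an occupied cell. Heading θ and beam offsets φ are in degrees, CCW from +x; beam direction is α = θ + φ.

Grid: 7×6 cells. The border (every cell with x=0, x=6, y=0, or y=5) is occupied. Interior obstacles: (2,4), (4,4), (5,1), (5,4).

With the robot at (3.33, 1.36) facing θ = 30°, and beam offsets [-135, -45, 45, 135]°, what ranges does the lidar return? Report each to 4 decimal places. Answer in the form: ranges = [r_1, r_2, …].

ranges = [0.3727, 1.3909, 2.7331, 2.4122]

beam 1: φ=-135°, α=255°
  dir = (cos 255°, sin 255°) = (-0.2588, -0.9659); from cell (3,1)
  next x-line at t=1.2750, next y-line at t=0.3727; Δt_x=3.8637, Δt_y=1.0353
    y: enter (3,0) at t=0.3727 ← occupied
  → r_1 = 0.3727
beam 2: φ=-45°, α=345°
  dir = (cos 345°, sin 345°) = (0.9659, -0.2588); from cell (3,1)
  next x-line at t=0.6936, next y-line at t=1.3909; Δt_x=1.0353, Δt_y=3.8637
    x: enter (4,1) at t=0.6936
    y: enter (4,0) at t=1.3909 ← occupied
  → r_2 = 1.3909
beam 3: φ=45°, α=75°
  dir = (cos 75°, sin 75°) = (0.2588, 0.9659); from cell (3,1)
  next x-line at t=2.5887, next y-line at t=0.6626; Δt_x=3.8637, Δt_y=1.0353
    y: enter (3,2) at t=0.6626
    y: enter (3,3) at t=1.6979
    x: enter (4,3) at t=2.5887
    y: enter (4,4) at t=2.7331 ← occupied
  → r_3 = 2.7331
beam 4: φ=135°, α=165°
  dir = (cos 165°, sin 165°) = (-0.9659, 0.2588); from cell (3,1)
  next x-line at t=0.3416, next y-line at t=2.4728; Δt_x=1.0353, Δt_y=3.8637
    x: enter (2,1) at t=0.3416
    x: enter (1,1) at t=1.3769
    x: enter (0,1) at t=2.4122 ← occupied
  → r_4 = 2.4122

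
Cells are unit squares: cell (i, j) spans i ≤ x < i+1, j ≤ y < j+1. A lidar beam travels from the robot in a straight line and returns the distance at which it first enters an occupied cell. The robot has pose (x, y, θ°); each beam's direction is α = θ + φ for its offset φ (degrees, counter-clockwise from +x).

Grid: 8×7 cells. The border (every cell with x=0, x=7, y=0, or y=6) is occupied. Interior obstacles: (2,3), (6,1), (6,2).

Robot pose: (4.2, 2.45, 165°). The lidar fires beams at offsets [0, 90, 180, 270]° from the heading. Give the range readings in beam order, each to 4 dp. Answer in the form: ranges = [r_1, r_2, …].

ranges = [2.1250, 1.5012, 1.8635, 3.6752]

beam 1: φ=0°, α=165°
  direction (-0.9659, 0.2588); cell (4,2); t to first gridline: x 0.2071, y 2.1250 (then +1.0353 / +3.8637)
    (3,2) via x @ 0.2071
    (2,2) via x @ 1.2423
    (2,3) via y @ 2.1250  # hit
  → r_1 = 2.1250
beam 2: φ=90°, α=255°
  direction (-0.2588, -0.9659); cell (4,2); t to first gridline: x 0.7727, y 0.4659 (then +3.8637 / +1.0353)
    (4,1) via y @ 0.4659
    (3,1) via x @ 0.7727
    (3,0) via y @ 1.5012  # hit
  → r_2 = 1.5012
beam 3: φ=180°, α=345°
  direction (0.9659, -0.2588); cell (4,2); t to first gridline: x 0.8282, y 1.7387 (then +1.0353 / +3.8637)
    (5,2) via x @ 0.8282
    (5,1) via y @ 1.7387
    (6,1) via x @ 1.8635  # hit
  → r_3 = 1.8635
beam 4: φ=270°, α=75°
  direction (0.2588, 0.9659); cell (4,2); t to first gridline: x 3.0910, y 0.5694 (then +3.8637 / +1.0353)
    (4,3) via y @ 0.5694
    (4,4) via y @ 1.6047
    (4,5) via y @ 2.6400
    (5,5) via x @ 3.0910
    (5,6) via y @ 3.6752  # hit
  → r_4 = 3.6752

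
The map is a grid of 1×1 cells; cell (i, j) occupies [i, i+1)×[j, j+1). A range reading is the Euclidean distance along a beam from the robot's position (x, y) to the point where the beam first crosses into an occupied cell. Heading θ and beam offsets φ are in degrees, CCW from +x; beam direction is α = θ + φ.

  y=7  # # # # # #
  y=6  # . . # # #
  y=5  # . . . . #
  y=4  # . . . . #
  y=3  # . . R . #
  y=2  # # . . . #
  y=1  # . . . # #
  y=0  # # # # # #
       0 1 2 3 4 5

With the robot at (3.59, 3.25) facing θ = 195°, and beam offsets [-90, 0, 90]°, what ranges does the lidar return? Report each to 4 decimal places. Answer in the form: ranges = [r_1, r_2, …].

ranges = [3.8823, 1.6461, 1.5841]

beam 1: φ=-90°, α=105°
  cosα=-0.2588 sinα=0.9659 | (3,3) | tMaxX 2.2796 tMaxY 0.7765 | tΔX 3.8637 tΔY 1.0353
    t=0.7765 [y] (3,4)
    t=1.8117 [y] (3,5)
    t=2.2796 [x] (2,5)
    t=2.8470 [y] (2,6)
    t=3.8823 [y] (2,7) — stop
  → r_1 = 3.8823
beam 2: φ=0°, α=195°
  cosα=-0.9659 sinα=-0.2588 | (3,3) | tMaxX 0.6108 tMaxY 0.9659 | tΔX 1.0353 tΔY 3.8637
    t=0.6108 [x] (2,3)
    t=0.9659 [y] (2,2)
    t=1.6461 [x] (1,2) — stop
  → r_2 = 1.6461
beam 3: φ=90°, α=285°
  cosα=0.2588 sinα=-0.9659 | (3,3) | tMaxX 1.5841 tMaxY 0.2588 | tΔX 3.8637 tΔY 1.0353
    t=0.2588 [y] (3,2)
    t=1.2941 [y] (3,1)
    t=1.5841 [x] (4,1) — stop
  → r_3 = 1.5841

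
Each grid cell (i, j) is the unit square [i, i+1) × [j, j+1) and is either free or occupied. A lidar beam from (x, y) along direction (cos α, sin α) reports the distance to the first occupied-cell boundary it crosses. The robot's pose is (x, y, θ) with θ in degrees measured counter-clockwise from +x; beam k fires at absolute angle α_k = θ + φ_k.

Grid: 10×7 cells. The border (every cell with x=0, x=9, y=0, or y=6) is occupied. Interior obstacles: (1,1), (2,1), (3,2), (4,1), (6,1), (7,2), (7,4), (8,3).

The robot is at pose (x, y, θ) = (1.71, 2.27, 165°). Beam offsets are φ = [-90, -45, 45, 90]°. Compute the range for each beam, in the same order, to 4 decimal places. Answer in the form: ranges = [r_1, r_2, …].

beam 1: φ=-90°, α=75°
  d=(0.2588,0.9659)  start (1,2)  tX=1.1205 tY=0.7558  stride 1/|dx|=3.8637 1/|dy|=1.0353
    cross y-line → (1,3), t=0.7558
    cross x-line → (2,3), t=1.1205
    cross y-line → (2,4), t=1.7910
    cross y-line → (2,5), t=2.8263
    cross y-line → (2,6), t=3.8616 (wall)
  → r_1 = 3.8616
beam 2: φ=-45°, α=120°
  d=(-0.5000,0.8660)  start (1,2)  tX=1.4200 tY=0.8429  stride 1/|dx|=2.0000 1/|dy|=1.1547
    cross y-line → (1,3), t=0.8429
    cross x-line → (0,3), t=1.4200 (wall)
  → r_2 = 1.4200
beam 3: φ=45°, α=210°
  d=(-0.8660,-0.5000)  start (1,2)  tX=0.8198 tY=0.5400  stride 1/|dx|=1.1547 1/|dy|=2.0000
    cross y-line → (1,1), t=0.5400 (wall)
  → r_3 = 0.5400
beam 4: φ=90°, α=255°
  d=(-0.2588,-0.9659)  start (1,2)  tX=2.7432 tY=0.2795  stride 1/|dx|=3.8637 1/|dy|=1.0353
    cross y-line → (1,1), t=0.2795 (wall)
  → r_4 = 0.2795

ranges = [3.8616, 1.4200, 0.5400, 0.2795]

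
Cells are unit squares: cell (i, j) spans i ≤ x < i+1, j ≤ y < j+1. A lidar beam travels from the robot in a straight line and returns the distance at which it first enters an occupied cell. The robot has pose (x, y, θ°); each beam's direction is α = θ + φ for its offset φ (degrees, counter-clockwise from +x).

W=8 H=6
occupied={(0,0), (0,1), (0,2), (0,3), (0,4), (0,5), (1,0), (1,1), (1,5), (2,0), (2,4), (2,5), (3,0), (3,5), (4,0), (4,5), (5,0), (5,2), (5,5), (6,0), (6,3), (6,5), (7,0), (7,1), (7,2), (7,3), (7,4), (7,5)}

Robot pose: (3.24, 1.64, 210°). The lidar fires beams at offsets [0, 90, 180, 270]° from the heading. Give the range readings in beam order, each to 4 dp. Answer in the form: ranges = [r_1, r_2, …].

beam 1: φ=0°, α=210°
  dir = (cos 210°, sin 210°) = (-0.8660, -0.5000); from cell (3,1)
  next x-line at t=0.2771, next y-line at t=1.2800; Δt_x=1.1547, Δt_y=2.0000
    x: enter (2,1) at t=0.2771
    y: enter (2,0) at t=1.2800 ← occupied
  → r_1 = 1.2800
beam 2: φ=90°, α=300°
  dir = (cos 300°, sin 300°) = (0.5000, -0.8660); from cell (3,1)
  next x-line at t=1.5200, next y-line at t=0.7390; Δt_x=2.0000, Δt_y=1.1547
    y: enter (3,0) at t=0.7390 ← occupied
  → r_2 = 0.7390
beam 3: φ=180°, α=30°
  dir = (cos 30°, sin 30°) = (0.8660, 0.5000); from cell (3,1)
  next x-line at t=0.8776, next y-line at t=0.7200; Δt_x=1.1547, Δt_y=2.0000
    y: enter (3,2) at t=0.7200
    x: enter (4,2) at t=0.8776
    x: enter (5,2) at t=2.0323 ← occupied
  → r_3 = 2.0323
beam 4: φ=270°, α=120°
  dir = (cos 120°, sin 120°) = (-0.5000, 0.8660); from cell (3,1)
  next x-line at t=0.4800, next y-line at t=0.4157; Δt_x=2.0000, Δt_y=1.1547
    y: enter (3,2) at t=0.4157
    x: enter (2,2) at t=0.4800
    y: enter (2,3) at t=1.5704
    x: enter (1,3) at t=2.4800
    y: enter (1,4) at t=2.7251
    y: enter (1,5) at t=3.8798 ← occupied
  → r_4 = 3.8798

ranges = [1.2800, 0.7390, 2.0323, 3.8798]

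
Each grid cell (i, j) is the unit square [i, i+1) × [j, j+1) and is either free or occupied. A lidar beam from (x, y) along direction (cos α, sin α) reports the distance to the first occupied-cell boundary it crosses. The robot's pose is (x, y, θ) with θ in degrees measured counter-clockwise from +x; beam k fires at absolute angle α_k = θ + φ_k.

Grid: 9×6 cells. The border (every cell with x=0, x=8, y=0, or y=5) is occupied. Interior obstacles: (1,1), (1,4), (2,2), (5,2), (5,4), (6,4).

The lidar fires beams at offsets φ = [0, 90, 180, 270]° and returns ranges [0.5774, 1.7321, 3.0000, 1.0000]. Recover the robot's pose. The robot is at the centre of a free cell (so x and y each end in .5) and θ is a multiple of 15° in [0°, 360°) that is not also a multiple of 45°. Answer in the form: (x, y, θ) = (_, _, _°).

(x, y, θ) = (7.5, 2.5, 30°)

The pose lattice has 22·16 = 352 candidates. Test each by forward raycasting.
  (3.5, 1.5, 255°): beam 1 = 0.5176 ≠ 0.5774 ✗
  (4.5, 2.5, 30°): beam 2 = 2.8868 ≠ 1.7321 ✗
  (3.5, 3.5, 195°): beam 1 = 2.5882 ≠ 0.5774 ✗
  (6.5, 1.5, 300°): beam 3 = 1.0000 ≠ 3.0000 ✗
  …
  (7.5, 2.5, 30°): r_1=0.5774, r_2=1.7321, r_3=3.0000, r_4=1.0000 — all match ✓
No second candidate reproduces the full scan.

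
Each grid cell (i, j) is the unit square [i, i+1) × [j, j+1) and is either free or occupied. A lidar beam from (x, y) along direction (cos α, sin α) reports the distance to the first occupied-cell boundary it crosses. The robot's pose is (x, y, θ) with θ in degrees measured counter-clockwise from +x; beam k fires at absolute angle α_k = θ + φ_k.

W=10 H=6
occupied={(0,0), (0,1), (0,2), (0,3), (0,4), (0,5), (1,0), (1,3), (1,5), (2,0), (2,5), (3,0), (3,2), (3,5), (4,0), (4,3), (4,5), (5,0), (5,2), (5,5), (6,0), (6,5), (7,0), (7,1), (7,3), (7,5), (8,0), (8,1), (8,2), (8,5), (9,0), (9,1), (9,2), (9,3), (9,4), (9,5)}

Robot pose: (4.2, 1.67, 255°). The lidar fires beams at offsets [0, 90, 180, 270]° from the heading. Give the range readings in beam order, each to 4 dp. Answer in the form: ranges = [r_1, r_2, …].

beam 1: φ=0°, α=255°
  dir = (cos 255°, sin 255°) = (-0.2588, -0.9659); from cell (4,1)
  next x-line at t=0.7727, next y-line at t=0.6936; Δt_x=3.8637, Δt_y=1.0353
    y: enter (4,0) at t=0.6936 ← occupied
  → r_1 = 0.6936
beam 2: φ=90°, α=345°
  dir = (cos 345°, sin 345°) = (0.9659, -0.2588); from cell (4,1)
  next x-line at t=0.8282, next y-line at t=2.5887; Δt_x=1.0353, Δt_y=3.8637
    x: enter (5,1) at t=0.8282
    x: enter (6,1) at t=1.8635
    y: enter (6,0) at t=2.5887 ← occupied
  → r_2 = 2.5887
beam 3: φ=180°, α=75°
  dir = (cos 75°, sin 75°) = (0.2588, 0.9659); from cell (4,1)
  next x-line at t=3.0910, next y-line at t=0.3416; Δt_x=3.8637, Δt_y=1.0353
    y: enter (4,2) at t=0.3416
    y: enter (4,3) at t=1.3769 ← occupied
  → r_3 = 1.3769
beam 4: φ=270°, α=165°
  dir = (cos 165°, sin 165°) = (-0.9659, 0.2588); from cell (4,1)
  next x-line at t=0.2071, next y-line at t=1.2750; Δt_x=1.0353, Δt_y=3.8637
    x: enter (3,1) at t=0.2071
    x: enter (2,1) at t=1.2423
    y: enter (2,2) at t=1.2750
    x: enter (1,2) at t=2.2776
    x: enter (0,2) at t=3.3129 ← occupied
  → r_4 = 3.3129

ranges = [0.6936, 2.5887, 1.3769, 3.3129]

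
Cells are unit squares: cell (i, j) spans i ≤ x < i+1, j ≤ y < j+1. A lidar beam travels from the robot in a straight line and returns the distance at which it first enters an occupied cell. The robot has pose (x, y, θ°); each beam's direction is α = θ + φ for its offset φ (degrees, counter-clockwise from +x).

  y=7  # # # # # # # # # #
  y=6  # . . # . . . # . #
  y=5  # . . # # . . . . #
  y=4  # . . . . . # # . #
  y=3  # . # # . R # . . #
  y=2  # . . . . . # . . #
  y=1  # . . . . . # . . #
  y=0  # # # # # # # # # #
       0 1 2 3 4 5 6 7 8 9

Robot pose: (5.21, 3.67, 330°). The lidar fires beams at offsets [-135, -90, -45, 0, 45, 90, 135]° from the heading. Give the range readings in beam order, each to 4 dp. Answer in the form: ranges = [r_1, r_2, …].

ranges = [1.2527, 3.0831, 2.7642, 0.9122, 0.8179, 3.5800, 1.3769]

beam 1: φ=-135°, α=195°
  direction (-0.9659, -0.2588); cell (5,3); t to first gridline: x 0.2174, y 2.5887 (then +1.0353 / +3.8637)
    (4,3) via x @ 0.2174
    (3,3) via x @ 1.2527  # hit
  → r_1 = 1.2527
beam 2: φ=-90°, α=240°
  direction (-0.5000, -0.8660); cell (5,3); t to first gridline: x 0.4200, y 0.7736 (then +2.0000 / +1.1547)
    (4,3) via x @ 0.4200
    (4,2) via y @ 0.7736
    (4,1) via y @ 1.9283
    (3,1) via x @ 2.4200
    (3,0) via y @ 3.0831  # hit
  → r_2 = 3.0831
beam 3: φ=-45°, α=285°
  direction (0.2588, -0.9659); cell (5,3); t to first gridline: x 3.0523, y 0.6936 (then +3.8637 / +1.0353)
    (5,2) via y @ 0.6936
    (5,1) via y @ 1.7289
    (5,0) via y @ 2.7642  # hit
  → r_3 = 2.7642
beam 4: φ=0°, α=330°
  direction (0.8660, -0.5000); cell (5,3); t to first gridline: x 0.9122, y 1.3400 (then +1.1547 / +2.0000)
    (6,3) via x @ 0.9122  # hit
  → r_4 = 0.9122
beam 5: φ=45°, α=15°
  direction (0.9659, 0.2588); cell (5,3); t to first gridline: x 0.8179, y 1.2750 (then +1.0353 / +3.8637)
    (6,3) via x @ 0.8179  # hit
  → r_5 = 0.8179
beam 6: φ=90°, α=60°
  direction (0.5000, 0.8660); cell (5,3); t to first gridline: x 1.5800, y 0.3811 (then +2.0000 / +1.1547)
    (5,4) via y @ 0.3811
    (5,5) via y @ 1.5358
    (6,5) via x @ 1.5800
    (6,6) via y @ 2.6905
    (7,6) via x @ 3.5800  # hit
  → r_6 = 3.5800
beam 7: φ=135°, α=105°
  direction (-0.2588, 0.9659); cell (5,3); t to first gridline: x 0.8114, y 0.3416 (then +3.8637 / +1.0353)
    (5,4) via y @ 0.3416
    (4,4) via x @ 0.8114
    (4,5) via y @ 1.3769  # hit
  → r_7 = 1.3769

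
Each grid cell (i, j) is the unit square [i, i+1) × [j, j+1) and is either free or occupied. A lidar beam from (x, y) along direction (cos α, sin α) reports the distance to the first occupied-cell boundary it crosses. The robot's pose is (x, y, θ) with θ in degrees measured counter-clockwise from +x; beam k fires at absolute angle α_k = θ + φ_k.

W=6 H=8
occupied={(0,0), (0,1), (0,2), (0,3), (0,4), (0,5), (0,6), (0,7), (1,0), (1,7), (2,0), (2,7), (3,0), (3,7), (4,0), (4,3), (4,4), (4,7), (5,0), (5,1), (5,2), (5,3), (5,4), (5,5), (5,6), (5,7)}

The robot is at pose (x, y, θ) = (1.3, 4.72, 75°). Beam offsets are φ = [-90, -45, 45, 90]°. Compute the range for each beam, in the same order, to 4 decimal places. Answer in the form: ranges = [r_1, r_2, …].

ranges = [2.7952, 4.2724, 0.6000, 0.3106]

beam 1: φ=-90°, α=345°
  d=(0.9659,-0.2588)  start (1,4)  tX=0.7247 tY=2.7819  stride 1/|dx|=1.0353 1/|dy|=3.8637
    cross x-line → (2,4), t=0.7247
    cross x-line → (3,4), t=1.7600
    cross y-line → (3,3), t=2.7819
    cross x-line → (4,3), t=2.7952 (wall)
  → r_1 = 2.7952
beam 2: φ=-45°, α=30°
  d=(0.8660,0.5000)  start (1,4)  tX=0.8083 tY=0.5600  stride 1/|dx|=1.1547 1/|dy|=2.0000
    cross y-line → (1,5), t=0.5600
    cross x-line → (2,5), t=0.8083
    cross x-line → (3,5), t=1.9630
    cross y-line → (3,6), t=2.5600
    cross x-line → (4,6), t=3.1177
    cross x-line → (5,6), t=4.2724 (wall)
  → r_2 = 4.2724
beam 3: φ=45°, α=120°
  d=(-0.5000,0.8660)  start (1,4)  tX=0.6000 tY=0.3233  stride 1/|dx|=2.0000 1/|dy|=1.1547
    cross y-line → (1,5), t=0.3233
    cross x-line → (0,5), t=0.6000 (wall)
  → r_3 = 0.6000
beam 4: φ=90°, α=165°
  d=(-0.9659,0.2588)  start (1,4)  tX=0.3106 tY=1.0818  stride 1/|dx|=1.0353 1/|dy|=3.8637
    cross x-line → (0,4), t=0.3106 (wall)
  → r_4 = 0.3106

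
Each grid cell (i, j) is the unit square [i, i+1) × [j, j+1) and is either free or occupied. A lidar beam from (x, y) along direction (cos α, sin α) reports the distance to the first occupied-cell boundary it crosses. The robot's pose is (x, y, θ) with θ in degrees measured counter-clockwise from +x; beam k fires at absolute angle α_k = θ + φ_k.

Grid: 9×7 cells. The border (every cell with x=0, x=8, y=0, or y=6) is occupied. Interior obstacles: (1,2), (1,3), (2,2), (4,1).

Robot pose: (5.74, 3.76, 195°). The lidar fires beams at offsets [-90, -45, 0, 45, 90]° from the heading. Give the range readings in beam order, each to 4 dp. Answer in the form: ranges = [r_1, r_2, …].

beam 1: φ=-90°, α=105°
  cosα=-0.2588 sinα=0.9659 | (5,3) | tMaxX 2.8591 tMaxY 0.2485 | tΔX 3.8637 tΔY 1.0353
    t=0.2485 [y] (5,4)
    t=1.2837 [y] (5,5)
    t=2.3190 [y] (5,6) — stop
  → r_1 = 2.3190
beam 2: φ=-45°, α=150°
  cosα=-0.8660 sinα=0.5000 | (5,3) | tMaxX 0.8545 tMaxY 0.4800 | tΔX 1.1547 tΔY 2.0000
    t=0.4800 [y] (5,4)
    t=0.8545 [x] (4,4)
    t=2.0092 [x] (3,4)
    t=2.4800 [y] (3,5)
    t=3.1639 [x] (2,5)
    t=4.3186 [x] (1,5)
    t=4.4800 [y] (1,6) — stop
  → r_2 = 4.4800
beam 3: φ=0°, α=195°
  cosα=-0.9659 sinα=-0.2588 | (5,3) | tMaxX 0.7661 tMaxY 2.9364 | tΔX 1.0353 tΔY 3.8637
    t=0.7661 [x] (4,3)
    t=1.8014 [x] (3,3)
    t=2.8367 [x] (2,3)
    t=2.9364 [y] (2,2) — stop
  → r_3 = 2.9364
beam 4: φ=45°, α=240°
  cosα=-0.5000 sinα=-0.8660 | (5,3) | tMaxX 1.4800 tMaxY 0.8776 | tΔX 2.0000 tΔY 1.1547
    t=0.8776 [y] (5,2)
    t=1.4800 [x] (4,2)
    t=2.0323 [y] (4,1) — stop
  → r_4 = 2.0323
beam 5: φ=90°, α=285°
  cosα=0.2588 sinα=-0.9659 | (5,3) | tMaxX 1.0046 tMaxY 0.7868 | tΔX 3.8637 tΔY 1.0353
    t=0.7868 [y] (5,2)
    t=1.0046 [x] (6,2)
    t=1.8221 [y] (6,1)
    t=2.8574 [y] (6,0) — stop
  → r_5 = 2.8574

ranges = [2.3190, 4.4800, 2.9364, 2.0323, 2.8574]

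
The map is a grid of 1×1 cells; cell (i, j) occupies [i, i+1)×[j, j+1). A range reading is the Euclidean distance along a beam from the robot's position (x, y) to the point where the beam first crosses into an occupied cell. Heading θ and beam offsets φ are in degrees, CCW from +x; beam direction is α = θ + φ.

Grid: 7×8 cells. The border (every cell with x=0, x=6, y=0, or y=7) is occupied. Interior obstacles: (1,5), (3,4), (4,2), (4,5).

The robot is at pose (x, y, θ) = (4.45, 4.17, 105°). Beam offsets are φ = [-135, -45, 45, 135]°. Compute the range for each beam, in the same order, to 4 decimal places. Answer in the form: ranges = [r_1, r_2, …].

beam 1: φ=-135°, α=330°
  cosα=0.8660 sinα=-0.5000 | (4,4) | tMaxX 0.6351 tMaxY 0.3400 | tΔX 1.1547 tΔY 2.0000
    t=0.3400 [y] (4,3)
    t=0.6351 [x] (5,3)
    t=1.7898 [x] (6,3) — stop
  → r_1 = 1.7898
beam 2: φ=-45°, α=60°
  cosα=0.5000 sinα=0.8660 | (4,4) | tMaxX 1.1000 tMaxY 0.9584 | tΔX 2.0000 tΔY 1.1547
    t=0.9584 [y] (4,5) — stop
  → r_2 = 0.9584
beam 3: φ=45°, α=150°
  cosα=-0.8660 sinα=0.5000 | (4,4) | tMaxX 0.5196 tMaxY 1.6600 | tΔX 1.1547 tΔY 2.0000
    t=0.5196 [x] (3,4) — stop
  → r_3 = 0.5196
beam 4: φ=135°, α=240°
  cosα=-0.5000 sinα=-0.8660 | (4,4) | tMaxX 0.9000 tMaxY 0.1963 | tΔX 2.0000 tΔY 1.1547
    t=0.1963 [y] (4,3)
    t=0.9000 [x] (3,3)
    t=1.3510 [y] (3,2)
    t=2.5057 [y] (3,1)
    t=2.9000 [x] (2,1)
    t=3.6604 [y] (2,0) — stop
  → r_4 = 3.6604

ranges = [1.7898, 0.9584, 0.5196, 3.6604]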